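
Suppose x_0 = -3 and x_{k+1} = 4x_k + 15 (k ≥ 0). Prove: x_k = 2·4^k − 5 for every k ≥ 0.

Base case: x_0 = -3, and 2·4^0 − 5 = 2 − 5 = -3.
Assume x_r = 2·4^r − 5 for some r ≥ 0.
Then x_{r+1} = 4x_r + 15 = 4·(2·4^r − 5) + 15 = 8·4^r − 20 + 15 = 2·4^{r+1} − 5.
By induction, x_k = 2·4^k − 5 for all k ≥ 0.

x_k = 2·4^k − 5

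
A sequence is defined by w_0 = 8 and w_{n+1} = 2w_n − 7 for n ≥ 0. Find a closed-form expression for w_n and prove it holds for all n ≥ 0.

Claim: w_n = 2^n + 7.

Base case: w_0 = 8, and 2^0 + 7 = 1 + 7 = 8.
Assume w_m = 2^m + 7 for some m ≥ 0.
Then w_{m+1} = 2w_m − 7 = 2·(2^m + 7) − 7 = 2^{m+1} + 14 − 7 = 2^{m+1} + 7.
Hence w_n = 2^n + 7 for every n ≥ 0, by induction.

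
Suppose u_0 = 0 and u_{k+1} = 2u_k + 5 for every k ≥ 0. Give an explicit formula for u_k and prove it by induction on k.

Claim: u_k = 5·2^k − 5.

Base case: u_0 = 0, and 5·2^0 − 5 = 5 − 5 = 0.
Assume u_m = 5·2^m − 5 for some m ≥ 0.
Then u_{m+1} = 2u_m + 5 = 2·(5·2^m − 5) + 5 = 10·2^m − 10 + 5 = 5·2^{m+1} − 5.
Hence u_k = 5·2^k − 5 for every k ≥ 0, by induction.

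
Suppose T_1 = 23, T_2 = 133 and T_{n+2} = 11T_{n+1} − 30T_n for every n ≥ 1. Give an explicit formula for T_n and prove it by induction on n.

Claim: T_n = 3·6^n + 5^n.

Base cases: T_1 = 23 and 3·6^1 + 5^1 = 23; T_2 = 133 and 3·6^2 + 5^2 = 133.
Assume T_j = 3·6^j + 5^j for all 1 ≤ j ≤ r, where r ≥ 2.
Then T_{r+1} = 11T_r − 30T_{r−1} = 11·(3·6^r + 5^r) − 30·(3·6^{r−1} + 5^{r−1}) = 3·(11·6 − 30)6^{r−1} + (11·5 − 30)5^{r−1} = 108·6^{r−1} + 25·5^{r−1} = 3·6^{r+1} + 5^{r+1}.
So the formula holds for r+1, and by strong induction T_n = 3·6^n + 5^n for all n ≥ 1.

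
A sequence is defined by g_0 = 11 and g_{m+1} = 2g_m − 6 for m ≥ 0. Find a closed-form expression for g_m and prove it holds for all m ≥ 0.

Claim: g_m = 5·2^m + 6.

Base case: g_0 = 11, and 5·2^0 + 6 = 5 + 6 = 11.
Assume g_k = 5·2^k + 6 for some k ≥ 0.
Then g_{k+1} = 2g_k − 6 = 2·(5·2^k + 6) − 6 = 10·2^k + 12 − 6 = 5·2^{k+1} + 6.
This completes the inductive step, so g_m = 5·2^m + 6 for all m ≥ 0.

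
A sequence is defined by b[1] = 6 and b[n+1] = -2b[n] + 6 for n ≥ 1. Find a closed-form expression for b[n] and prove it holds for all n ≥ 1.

Claim: b[n] = -2·(-2)^n + 2.

Base case: b[1] = 6, and -2·(-2)^1 + 2 = 4 + 2 = 6.
Assume b[j] = -2·(-2)^j + 2 for some j ≥ 1.
Then b[j+1] = -2b[j] + 6 = -2·(-2·(-2)^j + 2) + 6 = 4·(-2)^j − 4 + 6 = -2·(-2)^{j+1} + 2.
This completes the inductive step, so b[n] = -2·(-2)^n + 2 for all n ≥ 1.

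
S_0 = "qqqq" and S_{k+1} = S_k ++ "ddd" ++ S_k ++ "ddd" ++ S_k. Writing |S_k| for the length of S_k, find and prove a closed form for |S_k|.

Claim: |S_k| = 7·3^k − 3.

Base case: |S_0| = 4, and 7·3^0 − 3 = 4.
Assume |S_r| = 7·3^r − 3.
Then |S_{r+1}| = 3|S_r| + 6 = 3(7·3^r − 3) + 6 = 7·3^{r+1} − 9 + 6 = 7·3^{r+1} − 3.
Hence |S_k| = 7·3^k − 3 for every k ≥ 0, by induction.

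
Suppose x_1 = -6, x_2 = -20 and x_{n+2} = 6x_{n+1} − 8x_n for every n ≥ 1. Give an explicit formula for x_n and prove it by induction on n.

Claim: x_n = -4^n − 2^n.

Base cases: x_1 = -6 and -4^1 − 2^1 = -6; x_2 = -20 and -4^2 − 2^2 = -20.
Assume x_j = -4^j − 2^j for all 1 ≤ j ≤ m, where m ≥ 2.
Then x_{m+1} = 6x_m − 8x_{m−1} = 6·(-4^m − 2^m) − 8·(-4^{m−1} − 2^{m−1}) = -(6·4 − 8)4^{m−1} − (6·2 − 8)2^{m−1} = -16·4^{m−1} − 4·2^{m−1} = -4^{m+1} − 2^{m+1}.
Hence x_n = -4^n − 2^n for every n ≥ 1, by strong induction.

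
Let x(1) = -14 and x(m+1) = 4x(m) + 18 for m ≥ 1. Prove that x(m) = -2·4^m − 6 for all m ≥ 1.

Base case: x(1) = -14, and -2·4^1 − 6 = -8 − 6 = -14.
Assume x(j) = -2·4^j − 6 for some j ≥ 1.
Then x(j+1) = 4x(j) + 18 = 4·(-2·4^j − 6) + 18 = -8·4^j − 24 + 18 = -2·4^{j+1} − 6.
Hence x(m) = -2·4^m − 6 for every m ≥ 1, by induction.

x(m) = -2·4^m − 6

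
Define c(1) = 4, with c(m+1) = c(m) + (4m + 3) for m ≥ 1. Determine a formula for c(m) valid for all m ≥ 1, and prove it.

Claim: c(m) = 2m^2 + m + 1.

Base case: c(1) = 4, and 2·1^2 + 1 + 1 = 4.
Assume c(r) = 2r^2 + r + 1.
Then c(r+1) = c(r) + (4r + 3) = (2r^2 + r + 1) + (4r + 3) = 2r^2 + 5r + 4,
and 2·(r+1)^2 + (r+1) + 1 = 2r^2 + 5r + 4.
This completes the inductive step, so c(m) = 2m^2 + m + 1 for all m ≥ 1.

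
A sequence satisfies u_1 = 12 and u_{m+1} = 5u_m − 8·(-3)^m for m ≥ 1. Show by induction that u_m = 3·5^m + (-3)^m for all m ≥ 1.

Base case: u_1 = 12, and 3·5^1 + (-3)^1 = 15 − 3 = 12.
Assume u_k = 3·5^k + (-3)^k for some k ≥ 1.
Then u_{k+1} = 5u_k − 8·(-3)^k = 5·(3·5^k + (-3)^k) − 8·(-3)^k = 3·5^{k+1} + 5·(-3)^k − 8·(-3)^k = 3·5^{k+1} − 3·(-3)^k = 3·5^{k+1} + (-3)^{k+1}.
Hence u_m = 3·5^m + (-3)^m for every m ≥ 1, by induction.

u_m = 3·5^m + (-3)^m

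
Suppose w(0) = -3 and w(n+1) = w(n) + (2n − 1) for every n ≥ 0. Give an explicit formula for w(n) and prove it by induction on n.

Claim: w(n) = n^2 − 2n − 3.

Base case: w(0) = -3, and 0^2 − 2·0 − 3 = -3.
Assume w(r) = r^2 − 2r − 3.
Then w(r+1) = w(r) + (2r − 1) = (r^2 − 2r − 3) + (2r − 1) = r^2 − 4,
and (r+1)^2 − 2·(r+1) − 3 = r^2 − 4.
This completes the inductive step, so w(n) = n^2 − 2n − 3 for all n ≥ 0.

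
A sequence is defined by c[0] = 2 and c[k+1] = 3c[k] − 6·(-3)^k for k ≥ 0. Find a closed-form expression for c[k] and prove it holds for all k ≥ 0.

Claim: c[k] = 3^k + (-3)^k.

Base case: c[0] = 2, and 3^0 + (-3)^0 = 1 + 1 = 2.
Assume c[j] = 3^j + (-3)^j for some j ≥ 0.
Then c[j+1] = 3c[j] − 6·(-3)^j = 3·(3^j + (-3)^j) − 6·(-3)^j = 3^{j+1} + 3·(-3)^j − 6·(-3)^j = 3^{j+1} − 3·(-3)^j = 3^{j+1} + (-3)^{j+1}.
So the formula holds for j+1, and by induction c[k] = 3^k + (-3)^k for all k ≥ 0.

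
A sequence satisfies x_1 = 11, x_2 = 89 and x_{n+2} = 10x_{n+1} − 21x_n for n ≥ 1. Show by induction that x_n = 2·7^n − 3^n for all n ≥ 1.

Base cases: x_1 = 11 and 2·7^1 − 3^1 = 11; x_2 = 89 and 2·7^2 − 3^2 = 89.
Assume x_i = 2·7^i − 3^i for all 1 ≤ i ≤ j, where j ≥ 2.
Then x_{j+1} = 10x_j − 21x_{j−1} = 10·(2·7^j − 3^j) − 21·(2·7^{j−1} − 3^{j−1}) = 2·(10·7 − 21)7^{j−1} − (10·3 − 21)3^{j−1} = 98·7^{j−1} − 9·3^{j−1} = 2·7^{j+1} − 3^{j+1}.
By strong induction, x_n = 2·7^n − 3^n for all n ≥ 1.

x_n = 2·7^n − 3^n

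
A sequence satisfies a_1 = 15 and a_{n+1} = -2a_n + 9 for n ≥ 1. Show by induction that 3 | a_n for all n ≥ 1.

Base case: a_1 = 15 = 3·5, so 3 | a_1.
Assume 3 | a_k, so a_k = 3t for some integer t.
Then a_{k+1} = -2a_k + 9 = -2·(3t) + 9 = 3(-2t + 3), so 3 | a_{k+1}.
Hence 3 | a_n for every n ≥ 1, by induction.

3 | a_n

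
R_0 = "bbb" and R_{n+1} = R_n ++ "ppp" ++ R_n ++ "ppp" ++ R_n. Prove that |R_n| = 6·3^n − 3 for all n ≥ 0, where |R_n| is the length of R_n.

Base case: |R_0| = 3, and 6·3^0 − 3 = 3.
Assume |R_m| = 6·3^m − 3.
Then |R_{m+1}| = 3|R_m| + 6 = 3(6·3^m − 3) + 6 = 6·3^{m+1} − 9 + 6 = 6·3^{m+1} − 3.
This completes the inductive step, so |R_n| = 6·3^n − 3 for all n ≥ 0.

|R_n| = 6·3^n − 3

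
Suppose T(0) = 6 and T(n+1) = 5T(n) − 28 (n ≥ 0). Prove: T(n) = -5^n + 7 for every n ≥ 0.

Base case: T(0) = 6, and -5^0 + 7 = -1 + 7 = 6.
Assume T(r) = -5^r + 7 for some r ≥ 0.
Then T(r+1) = 5T(r) − 28 = 5·(-5^r + 7) − 28 = -5^{r+1} + 35 − 28 = -5^{r+1} + 7.
By induction, T(n) = -5^n + 7 for all n ≥ 0.

T(n) = -5^n + 7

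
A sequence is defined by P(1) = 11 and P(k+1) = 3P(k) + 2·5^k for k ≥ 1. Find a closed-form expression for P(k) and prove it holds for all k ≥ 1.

Claim: P(k) = 2·3^k + 5^k.

Base case: P(1) = 11, and 2·3^1 + 5^1 = 6 + 5 = 11.
Assume P(j) = 2·3^j + 5^j for some j ≥ 1.
Then P(j+1) = 3P(j) + 2·5^j = 3·(2·3^j + 5^j) + 2·5^j = 2·3^{j+1} + 3·5^j + 2·5^j = 2·3^{j+1} + 5·5^j = 2·3^{j+1} + 5^{j+1}.
So the formula holds for j+1, and by induction P(k) = 2·3^k + 5^k for all k ≥ 1.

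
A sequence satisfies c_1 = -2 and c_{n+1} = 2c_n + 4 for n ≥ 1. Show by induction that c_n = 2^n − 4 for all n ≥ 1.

Base case: c_1 = -2, and 2^1 − 4 = 2 − 4 = -2.
Assume c_m = 2^m − 4 for some m ≥ 1.
Then c_{m+1} = 2c_m + 4 = 2·(2^m − 4) + 4 = 2^{m+1} − 8 + 4 = 2^{m+1} − 4.
This completes the inductive step, so c_n = 2^n − 4 for all n ≥ 1.

c_n = 2^n − 4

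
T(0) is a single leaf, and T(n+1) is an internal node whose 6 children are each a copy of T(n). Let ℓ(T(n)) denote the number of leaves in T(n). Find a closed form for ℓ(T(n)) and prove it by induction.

Claim: ℓ(T(n)) = 6^n.

Base case: ℓ(T(0)) = 1, and 6^0 = 1.
Assume ℓ(T(j)) = 6^j.
Then ℓ(T(j+1)) = 6·ℓ(T(j)) = 6·6^j = 6^{j+1}.
Hence ℓ(T(n)) = 6^n for every n ≥ 0, by induction.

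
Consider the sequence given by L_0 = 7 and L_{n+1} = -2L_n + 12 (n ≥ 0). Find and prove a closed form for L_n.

Claim: L_n = 3·(-2)^n + 4.

Base case: L_0 = 7, and 3·(-2)^0 + 4 = 3 + 4 = 7.
Assume L_m = 3·(-2)^m + 4 for some m ≥ 0.
Then L_{m+1} = -2L_m + 12 = -2·(3·(-2)^m + 4) + 12 = -6·(-2)^m − 8 + 12 = 3·(-2)^{m+1} + 4.
Hence L_n = 3·(-2)^n + 4 for every n ≥ 0, by induction.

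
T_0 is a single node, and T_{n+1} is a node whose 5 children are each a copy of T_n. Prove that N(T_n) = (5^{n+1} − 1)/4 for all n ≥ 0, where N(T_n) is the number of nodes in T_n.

Base case: N(T_0) = 1, and (5^{0+1} − 1)/4 = 1.
Assume N(T_k) = (5^{k+1} − 1)/4.
Then N(T_{k+1}) = 1 + 5N(T_k) = 1 + 5·(5^{k+1} − 1)/4 = 1 + (5^{k+2} − 5)/4 = (4 + 5^{k+2} − 5)/4 = (5^{k+2} − 1)/4.
This completes the inductive step, so N(T_n) = (5^{n+1} − 1)/4 for all n ≥ 0.

N(T_n) = (5^{n+1} − 1)/4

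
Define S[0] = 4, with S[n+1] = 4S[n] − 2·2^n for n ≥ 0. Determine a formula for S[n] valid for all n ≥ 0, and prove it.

Claim: S[n] = 3·4^n + 2^n.

Base case: S[0] = 4, and 3·4^0 + 2^0 = 3 + 1 = 4.
Assume S[k] = 3·4^k + 2^k for some k ≥ 0.
Then S[k+1] = 4S[k] − 2·2^k = 4·(3·4^k + 2^k) − 2·2^k = 3·4^{k+1} + 4·2^k − 2·2^k = 3·4^{k+1} + 2·2^k = 3·4^{k+1} + 2^{k+1}.
So the formula holds for k+1, and by induction S[n] = 3·4^n + 2^n for all n ≥ 0.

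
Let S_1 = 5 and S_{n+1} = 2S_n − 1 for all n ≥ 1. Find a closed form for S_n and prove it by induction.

Claim: S_n = 2^{n+1} + 1.

Base case: S_1 = 5, and 2^{1+1} + 1 = 4 + 1 = 5.
Assume S_r = 2^{r+1} + 1 for some r ≥ 1.
Then S_{r+1} = 2S_r − 1 = 2·(2^{r+1} + 1) − 1 = 2^{r+2} + 2 − 1 = 2^{r+2} + 1.
Hence S_n = 2^{n+1} + 1 for every n ≥ 1, by induction.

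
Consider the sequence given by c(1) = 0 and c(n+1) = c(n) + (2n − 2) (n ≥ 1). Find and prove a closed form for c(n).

Claim: c(n) = n^2 − 3n + 2.

Base case: c(1) = 0, and 1^2 − 3·1 + 2 = 0.
Assume c(m) = m^2 − 3m + 2.
Then c(m+1) = c(m) + (2m − 2) = (m^2 − 3m + 2) + (2m − 2) = m^2 − m,
and (m+1)^2 − 3·(m+1) + 2 = m^2 − m.
This completes the inductive step, so c(n) = n^2 − 3n + 2 for all n ≥ 1.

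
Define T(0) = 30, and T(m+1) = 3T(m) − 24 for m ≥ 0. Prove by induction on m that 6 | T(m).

Base case: T(0) = 30 = 6·5, so 6 | T(0).
Assume 6 | T(j), so T(j) = 6t for some integer t.
Then T(j+1) = 3T(j) − 24 = 3·(6t) − 24 = 6(3t − 4), so 6 | T(j+1).
So the property holds for j+1, and by induction 6 | T(m) for all m ≥ 0.

6 | T(m)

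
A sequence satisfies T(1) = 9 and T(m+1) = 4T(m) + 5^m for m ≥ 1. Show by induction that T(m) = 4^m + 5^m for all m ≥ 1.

Base case: T(1) = 9, and 4^1 + 5^1 = 4 + 5 = 9.
Assume T(j) = 4^j + 5^j for some j ≥ 1.
Then T(j+1) = 4T(j) + 5^j = 4·(4^j + 5^j) + 5^j = 4^{j+1} + 4·5^j + 5^j = 4^{j+1} + 5·5^j = 4^{j+1} + 5^{j+1}.
This completes the inductive step, so T(m) = 4^m + 5^m for all m ≥ 1.

T(m) = 4^m + 5^m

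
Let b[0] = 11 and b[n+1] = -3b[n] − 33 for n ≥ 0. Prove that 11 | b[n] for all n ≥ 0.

Base case: b[0] = 11 = 11·1, so 11 | b[0].
Assume 11 | b[r], so b[r] = 11t for some integer t.
Then b[r+1] = -3b[r] − 33 = -3·(11t) − 33 = 11(-3t − 3), so 11 | b[r+1].
Hence 11 | b[n] for every n ≥ 0, by induction.

11 | b[n]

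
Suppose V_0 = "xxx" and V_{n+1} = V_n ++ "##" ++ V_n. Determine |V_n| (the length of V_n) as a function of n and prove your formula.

Claim: |V_n| = 5·2^n − 2.

Base case: |V_0| = 3, and 5·2^0 − 2 = 3.
Assume |V_r| = 5·2^r − 2.
Then |V_{r+1}| = |V_r| + 2 + |V_r| = 2|V_r| + 2 = 2(5·2^r − 2) + 2 = 5·2^{r+1} − 4 + 2 = 5·2^{r+1} − 2.
This completes the inductive step, so |V_n| = 5·2^n − 2 for all n ≥ 0.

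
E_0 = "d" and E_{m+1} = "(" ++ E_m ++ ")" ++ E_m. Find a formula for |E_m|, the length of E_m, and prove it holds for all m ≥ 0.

Claim: |E_m| = 3·2^m − 2.

Base case: |E_0| = 1, and 3·2^0 − 2 = 1.
Assume |E_j| = 3·2^j − 2.
Then |E_{j+1}| = 1 + |E_j| + 1 + |E_j| = 2|E_j| + 2 = 2(3·2^j − 2) + 2 = 3·2^{j+1} − 4 + 2 = 3·2^{j+1} − 2.
Hence |E_m| = 3·2^m − 2 for every m ≥ 0, by induction.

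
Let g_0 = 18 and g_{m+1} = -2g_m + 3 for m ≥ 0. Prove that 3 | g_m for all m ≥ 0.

Base case: g_0 = 18 = 3·6, so 3 | g_0.
Assume 3 | g_k, so g_k = 3t for some integer t.
Then g_{k+1} = -2g_k + 3 = -2·(3t) + 3 = 3(-2t + 1), so 3 | g_{k+1}.
By induction, 3 | g_m for all m ≥ 0.

3 | g_m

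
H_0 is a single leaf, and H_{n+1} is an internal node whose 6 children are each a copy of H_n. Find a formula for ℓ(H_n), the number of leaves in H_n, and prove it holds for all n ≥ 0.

Claim: ℓ(H_n) = 6^n.

Base case: ℓ(H_0) = 1, and 6^0 = 1.
Assume ℓ(H_r) = 6^r.
Then ℓ(H_{r+1}) = 6·ℓ(H_r) = 6·6^r = 6^{r+1}.
So the formula holds for r+1, and by induction ℓ(H_n) = 6^n for all n ≥ 0.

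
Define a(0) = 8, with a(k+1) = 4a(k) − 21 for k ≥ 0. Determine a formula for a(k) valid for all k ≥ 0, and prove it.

Claim: a(k) = 4^k + 7.

Base case: a(0) = 8, and 4^0 + 7 = 1 + 7 = 8.
Assume a(j) = 4^j + 7 for some j ≥ 0.
Then a(j+1) = 4a(j) − 21 = 4·(4^j + 7) − 21 = 4^{j+1} + 28 − 21 = 4^{j+1} + 7.
This completes the inductive step, so a(k) = 4^k + 7 for all k ≥ 0.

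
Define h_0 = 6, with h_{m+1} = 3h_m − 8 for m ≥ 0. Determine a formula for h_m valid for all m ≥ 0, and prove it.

Claim: h_m = 2·3^m + 4.

Base case: h_0 = 6, and 2·3^0 + 4 = 2 + 4 = 6.
Assume h_j = 2·3^j + 4 for some j ≥ 0.
Then h_{j+1} = 3h_j − 8 = 3·(2·3^j + 4) − 8 = 6·3^j + 12 − 8 = 2·3^{j+1} + 4.
By induction, h_m = 2·3^m + 4 for all m ≥ 0.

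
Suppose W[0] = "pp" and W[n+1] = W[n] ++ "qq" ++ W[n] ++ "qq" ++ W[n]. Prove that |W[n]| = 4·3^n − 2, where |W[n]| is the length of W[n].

Base case: |W[0]| = 2, and 4·3^0 − 2 = 2.
Assume |W[j]| = 4·3^j − 2.
Then |W[j+1]| = 3|W[j]| + 4 = 3(4·3^j − 2) + 4 = 4·3^{j+1} − 6 + 4 = 4·3^{j+1} − 2.
This completes the inductive step, so |W[n]| = 4·3^n − 2 for all n ≥ 0.

|W[n]| = 4·3^n − 2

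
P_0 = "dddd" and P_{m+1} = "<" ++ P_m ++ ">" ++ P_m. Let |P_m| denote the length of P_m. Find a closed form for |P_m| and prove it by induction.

Claim: |P_m| = 6·2^m − 2.

Base case: |P_0| = 4, and 6·2^0 − 2 = 4.
Assume |P_k| = 6·2^k − 2.
Then |P_{k+1}| = 1 + |P_k| + 1 + |P_k| = 2|P_k| + 2 = 2(6·2^k − 2) + 2 = 6·2^{k+1} − 4 + 2 = 6·2^{k+1} − 2.
This completes the inductive step, so |P_m| = 6·2^m − 2 for all m ≥ 0.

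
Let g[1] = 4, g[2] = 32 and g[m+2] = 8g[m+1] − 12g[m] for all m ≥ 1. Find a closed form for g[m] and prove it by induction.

Claim: g[m] = 6^m − 2^m.

Base cases: g[1] = 4 and 6^1 − 2^1 = 4; g[2] = 32 and 6^2 − 2^2 = 32.
Assume g[i] = 6^i − 2^i for all 1 ≤ i ≤ j, where j ≥ 2.
Then g[j+1] = 8g[j] − 12g[j−1] = 8·(6^j − 2^j) − 12·(6^{j−1} − 2^{j−1}) = (8·6 − 12)6^{j−1} − (8·2 − 12)2^{j−1} = 36·6^{j−1} − 4·2^{j−1} = 6^{j+1} − 2^{j+1}.
This completes the inductive step, so g[m] = 6^m − 2^m for all m ≥ 1.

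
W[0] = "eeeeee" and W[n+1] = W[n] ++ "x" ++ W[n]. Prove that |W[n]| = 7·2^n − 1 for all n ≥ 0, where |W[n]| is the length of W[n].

Base case: |W[0]| = 6, and 7·2^0 − 1 = 6.
Assume |W[r]| = 7·2^r − 1.
Then |W[r+1]| = |W[r]| + 1 + |W[r]| = 2|W[r]| + 1 = 2(7·2^r − 1) + 1 = 7·2^{r+1} − 2 + 1 = 7·2^{r+1} − 1.
So the formula holds for r+1, and by induction |W[n]| = 7·2^n − 1 for all n ≥ 0.

|W[n]| = 7·2^n − 1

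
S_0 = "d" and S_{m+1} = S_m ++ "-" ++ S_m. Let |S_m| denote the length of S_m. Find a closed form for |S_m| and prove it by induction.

Claim: |S_m| = 2^{m+1} − 1.

Base case: |S_0| = 1, and 2^{0+1} − 1 = 1.
Assume |S_j| = 2^{j+1} − 1.
Then |S_{j+1}| = |S_j| + 1 + |S_j| = 2|S_j| + 1 = 2(2^{j+1} − 1) + 1 = 2^{j+2} − 2 + 1 = 2^{j+2} − 1.
This completes the inductive step, so |S_m| = 2^{m+1} − 1 for all m ≥ 0.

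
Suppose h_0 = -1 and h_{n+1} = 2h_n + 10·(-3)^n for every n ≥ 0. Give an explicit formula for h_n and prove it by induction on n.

Claim: h_n = 2^n − 2·(-3)^n.

Base case: h_0 = -1, and 2^0 − 2·(-3)^0 = 1 − 2 = -1.
Assume h_m = 2^m − 2·(-3)^m for some m ≥ 0.
Then h_{m+1} = 2h_m + 10·(-3)^m = 2·(2^m − 2·(-3)^m) + 10·(-3)^m = 2^{m+1} − 4·(-3)^m + 10·(-3)^m = 2^{m+1} + 6·(-3)^m = 2^{m+1} − 2·(-3)^{m+1}.
By induction, h_n = 2^n − 2·(-3)^n for all n ≥ 0.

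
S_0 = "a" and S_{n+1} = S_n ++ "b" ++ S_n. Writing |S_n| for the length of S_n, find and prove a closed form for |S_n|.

Claim: |S_n| = 2^{n+1} − 1.

Base case: |S_0| = 1, and 2^{0+1} − 1 = 1.
Assume |S_r| = 2^{r+1} − 1.
Then |S_{r+1}| = |S_r| + 1 + |S_r| = 2|S_r| + 1 = 2(2^{r+1} − 1) + 1 = 2^{r+2} − 2 + 1 = 2^{r+2} − 1.
This completes the inductive step, so |S_n| = 2^{n+1} − 1 for all n ≥ 0.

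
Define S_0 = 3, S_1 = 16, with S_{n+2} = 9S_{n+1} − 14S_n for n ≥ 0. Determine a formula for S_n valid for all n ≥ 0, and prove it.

Claim: S_n = 2^n + 2·7^n.

Base cases: S_0 = 3 and 2^0 + 2·7^0 = 3; S_1 = 16 and 2^1 + 2·7^1 = 16.
Assume S_j = 2^j + 2·7^j for all 0 ≤ j ≤ m, where m ≥ 1.
Then S_{m+1} = 9S_m − 14S_{m−1} = 9·(2^m + 2·7^m) − 14·(2^{m−1} + 2·7^{m−1}) = (9·2 − 14)2^{m−1} + 2·(9·7 − 14)7^{m−1} = 4·2^{m−1} + 98·7^{m−1} = 2^{m+1} + 2·7^{m+1}.
By strong induction, S_n = 2^n + 2·7^n for all n ≥ 0.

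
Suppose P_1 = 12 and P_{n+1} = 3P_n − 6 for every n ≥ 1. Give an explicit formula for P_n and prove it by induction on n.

Claim: P_n = 3^{n+1} + 3.

Base case: P_1 = 12, and 3^{1+1} + 3 = 9 + 3 = 12.
Assume P_r = 3^{r+1} + 3 for some r ≥ 1.
Then P_{r+1} = 3P_r − 6 = 3·(3^{r+1} + 3) − 6 = 3^{r+2} + 9 − 6 = 3^{r+2} + 3.
So the formula holds for r+1, and by induction P_n = 3^{n+1} + 3 for all n ≥ 1.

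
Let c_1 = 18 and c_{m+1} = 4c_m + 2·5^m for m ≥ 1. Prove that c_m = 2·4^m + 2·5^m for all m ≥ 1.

Base case: c_1 = 18, and 2·4^1 + 2·5^1 = 8 + 10 = 18.
Assume c_j = 2·4^j + 2·5^j for some j ≥ 1.
Then c_{j+1} = 4c_j + 2·5^j = 4·(2·4^j + 2·5^j) + 2·5^j = 2·4^{j+1} + 8·5^j + 2·5^j = 2·4^{j+1} + 10·5^j = 2·4^{j+1} + 2·5^{j+1}.
So the formula holds for j+1, and by induction c_m = 2·4^m + 2·5^m for all m ≥ 1.

c_m = 2·4^m + 2·5^m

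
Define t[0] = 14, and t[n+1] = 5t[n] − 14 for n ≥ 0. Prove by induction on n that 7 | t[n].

Base case: t[0] = 14 = 7·2, so 7 | t[0].
Assume 7 | t[k], so t[k] = 7s for some integer s.
Then t[k+1] = 5t[k] − 14 = 5·(7s) − 14 = 7(5s − 2), so 7 | t[k+1].
Hence 7 | t[n] for every n ≥ 0, by induction.

7 | t[n]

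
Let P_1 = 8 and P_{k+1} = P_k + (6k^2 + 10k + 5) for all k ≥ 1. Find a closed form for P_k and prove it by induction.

Claim: P_k = 2k^3 + 2k^2 + k + 3.

Base case: P_1 = 8, and 2·1^3 + 2·1^2 + 1 + 3 = 8.
Assume P_m = 2m^3 + 2m^2 + m + 3.
Then P_{m+1} = P_m + (6m^2 + 10m + 5) = (2m^3 + 2m^2 + m + 3) + (6m^2 + 10m + 5) = 2m^3 + 8m^2 + 11m + 8,
and 2·(m+1)^3 + 2·(m+1)^2 + (m+1) + 3 = 2m^3 + 8m^2 + 11m + 8.
Hence P_k = 2k^3 + 2k^2 + k + 3 for every k ≥ 1, by induction.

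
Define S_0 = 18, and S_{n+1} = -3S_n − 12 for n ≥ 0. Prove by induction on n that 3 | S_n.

Base case: S_0 = 18 = 3·6, so 3 | S_0.
Assume 3 | S_r, so S_r = 3t for some integer t.
Then S_{r+1} = -3S_r − 12 = -3·(3t) − 12 = 3(-3t − 4), so 3 | S_{r+1}.
By induction, 3 | S_n for all n ≥ 0.

3 | S_n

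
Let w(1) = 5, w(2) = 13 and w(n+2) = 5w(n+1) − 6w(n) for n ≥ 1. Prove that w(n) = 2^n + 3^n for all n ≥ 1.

Base cases: w(1) = 5 and 2^1 + 3^1 = 5; w(2) = 13 and 2^2 + 3^2 = 13.
Assume w(j) = 2^j + 3^j for all 1 ≤ j ≤ k, where k ≥ 2.
Then w(k+1) = 5w(k) − 6w(k−1) = 5·(2^k + 3^k) − 6·(2^{k−1} + 3^{k−1}) = (5·2 − 6)2^{k−1} + (5·3 − 6)3^{k−1} = 4·2^{k−1} + 9·3^{k−1} = 2^{k+1} + 3^{k+1}.
By strong induction, w(n) = 2^n + 3^n for all n ≥ 1.

w(n) = 2^n + 3^n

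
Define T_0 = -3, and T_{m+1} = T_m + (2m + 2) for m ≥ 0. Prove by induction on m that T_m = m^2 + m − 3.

Base case: T_0 = -3, and 0^2 + 0 − 3 = -3.
Assume T_k = k^2 + k − 3.
Then T_{k+1} = T_k + (2k + 2) = (k^2 + k − 3) + (2k + 2) = k^2 + 3k − 1,
and (k+1)^2 + (k+1) − 3 = k^2 + 3k − 1.
This completes the inductive step, so T_m = m^2 + m − 3 for all m ≥ 0.

T_m = m^2 + m − 3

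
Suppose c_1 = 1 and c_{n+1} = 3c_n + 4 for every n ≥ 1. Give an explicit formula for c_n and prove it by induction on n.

Claim: c_n = 3^n − 2.

Base case: c_1 = 1, and 3^1 − 2 = 3 − 2 = 1.
Assume c_m = 3^m − 2 for some m ≥ 1.
Then c_{m+1} = 3c_m + 4 = 3·(3^m − 2) + 4 = 3^{m+1} − 6 + 4 = 3^{m+1} − 2.
Hence c_n = 3^n − 2 for every n ≥ 1, by induction.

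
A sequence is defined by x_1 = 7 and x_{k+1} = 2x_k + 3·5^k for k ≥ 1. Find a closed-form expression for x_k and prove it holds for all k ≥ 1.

Claim: x_k = 2^k + 5^k.

Base case: x_1 = 7, and 2^1 + 5^1 = 2 + 5 = 7.
Assume x_r = 2^r + 5^r for some r ≥ 1.
Then x_{r+1} = 2x_r + 3·5^r = 2·(2^r + 5^r) + 3·5^r = 2^{r+1} + 2·5^r + 3·5^r = 2^{r+1} + 5·5^r = 2^{r+1} + 5^{r+1}.
By induction, x_k = 2^k + 5^k for all k ≥ 1.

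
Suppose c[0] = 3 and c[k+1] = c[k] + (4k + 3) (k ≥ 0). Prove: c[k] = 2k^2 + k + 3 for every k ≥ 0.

Base case: c[0] = 3, and 2·0^2 + 0 + 3 = 3.
Assume c[r] = 2r^2 + r + 3.
Then c[r+1] = c[r] + (4r + 3) = (2r^2 + r + 3) + (4r + 3) = 2r^2 + 5r + 6,
and 2·(r+1)^2 + (r+1) + 3 = 2r^2 + 5r + 6.
Hence c[k] = 2k^2 + k + 3 for every k ≥ 0, by induction.

c[k] = 2k^2 + k + 3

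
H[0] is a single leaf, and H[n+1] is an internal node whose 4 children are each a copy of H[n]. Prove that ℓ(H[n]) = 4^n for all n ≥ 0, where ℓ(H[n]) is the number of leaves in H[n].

Base case: ℓ(H[0]) = 1, and 4^0 = 1.
Assume ℓ(H[k]) = 4^k.
Then ℓ(H[k+1]) = 4·ℓ(H[k]) = 4·4^k = 4^{k+1}.
This completes the inductive step, so ℓ(H[n]) = 4^n for all n ≥ 0.

ℓ(H[n]) = 4^n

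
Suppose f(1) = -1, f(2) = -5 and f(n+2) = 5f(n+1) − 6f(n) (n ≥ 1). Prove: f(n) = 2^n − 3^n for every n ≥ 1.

Base cases: f(1) = -1 and 2^1 − 3^1 = -1; f(2) = -5 and 2^2 − 3^2 = -5.
Assume f(j) = 2^j − 3^j for all 1 ≤ j ≤ r, where r ≥ 2.
Then f(r+1) = 5f(r) − 6f(r−1) = 5·(2^r − 3^r) − 6·(2^{r−1} − 3^{r−1}) = (5·2 − 6)2^{r−1} − (5·3 − 6)3^{r−1} = 4·2^{r−1} − 9·3^{r−1} = 2^{r+1} − 3^{r+1}.
So the formula holds for r+1, and by strong induction f(n) = 2^n − 3^n for all n ≥ 1.

f(n) = 2^n − 3^n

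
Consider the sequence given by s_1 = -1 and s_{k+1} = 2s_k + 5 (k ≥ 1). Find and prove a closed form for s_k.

Claim: s_k = 2^{k+1} − 5.

Base case: s_1 = -1, and 2^{1+1} − 5 = 4 − 5 = -1.
Assume s_j = 2^{j+1} − 5 for some j ≥ 1.
Then s_{j+1} = 2s_j + 5 = 2·(2^{j+1} − 5) + 5 = 2^{j+2} − 10 + 5 = 2^{j+2} − 5.
So the formula holds for j+1, and by induction s_k = 2^{k+1} − 5 for all k ≥ 1.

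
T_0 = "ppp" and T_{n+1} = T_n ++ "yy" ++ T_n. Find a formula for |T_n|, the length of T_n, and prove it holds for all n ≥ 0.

Claim: |T_n| = 5·2^n − 2.

Base case: |T_0| = 3, and 5·2^0 − 2 = 3.
Assume |T_k| = 5·2^k − 2.
Then |T_{k+1}| = |T_k| + 2 + |T_k| = 2|T_k| + 2 = 2(5·2^k − 2) + 2 = 5·2^{k+1} − 4 + 2 = 5·2^{k+1} − 2.
This completes the inductive step, so |T_n| = 5·2^n − 2 for all n ≥ 0.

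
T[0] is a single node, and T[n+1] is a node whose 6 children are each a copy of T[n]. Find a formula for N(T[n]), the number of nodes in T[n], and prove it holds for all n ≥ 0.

Claim: N(T[n]) = (6^{n+1} − 1)/5.

Base case: N(T[0]) = 1, and (6^{0+1} − 1)/5 = 1.
Assume N(T[m]) = (6^{m+1} − 1)/5.
Then N(T[m+1]) = 1 + 6N(T[m]) = 1 + 6·(6^{m+1} − 1)/5 = 1 + (6^{m+2} − 6)/5 = (5 + 6^{m+2} − 6)/5 = (6^{m+2} − 1)/5.
Hence N(T[n]) = (6^{n+1} − 1)/5 for every n ≥ 0, by induction.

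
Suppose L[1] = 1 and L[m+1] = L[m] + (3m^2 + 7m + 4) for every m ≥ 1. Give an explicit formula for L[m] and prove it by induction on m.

Claim: L[m] = m^3 + 2m^2 + m − 3.

Base case: L[1] = 1, and 1^3 + 2·1^2 + 1 − 3 = 1.
Assume L[j] = j^3 + 2j^2 + j − 3.
Then L[j+1] = L[j] + (3j^2 + 7j + 4) = (j^3 + 2j^2 + j − 3) + (3j^2 + 7j + 4) = j^3 + 5j^2 + 8j + 1,
and (j+1)^3 + 2·(j+1)^2 + (j+1) − 3 = j^3 + 5j^2 + 8j + 1.
By induction, L[m] = m^3 + 2m^2 + m − 3 for all m ≥ 1.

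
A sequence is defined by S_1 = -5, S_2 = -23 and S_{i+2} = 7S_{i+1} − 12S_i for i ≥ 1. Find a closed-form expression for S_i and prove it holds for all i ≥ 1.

Claim: S_i = 3^i − 2·4^i.

Base cases: S_1 = -5 and 3^1 − 2·4^1 = -5; S_2 = -23 and 3^2 − 2·4^2 = -23.
Assume S_j = 3^j − 2·4^j for all 1 ≤ j ≤ r, where r ≥ 2.
Then S_{r+1} = 7S_r − 12S_{r−1} = 7·(3^r − 2·4^r) − 12·(3^{r−1} − 2·4^{r−1}) = (7·3 − 12)3^{r−1} − 2·(7·4 − 12)4^{r−1} = 9·3^{r−1} − 32·4^{r−1} = 3^{r+1} − 2·4^{r+1}.
This completes the inductive step, so S_i = 3^i − 2·4^i for all i ≥ 1.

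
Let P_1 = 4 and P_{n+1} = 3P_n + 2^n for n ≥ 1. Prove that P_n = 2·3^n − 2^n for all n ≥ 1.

Base case: P_1 = 4, and 2·3^1 − 2^1 = 6 − 2 = 4.
Assume P_j = 2·3^j − 2^j for some j ≥ 1.
Then P_{j+1} = 3P_j + 2^j = 3·(2·3^j − 2^j) + 2^j = 2·3^{j+1} − 3·2^j + 2^j = 2·3^{j+1} − 2·2^j = 2·3^{j+1} − 2^{j+1}.
This completes the inductive step, so P_n = 2·3^n − 2^n for all n ≥ 1.

P_n = 2·3^n − 2^n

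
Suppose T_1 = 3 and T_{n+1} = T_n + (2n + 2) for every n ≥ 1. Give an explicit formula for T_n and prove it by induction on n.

Claim: T_n = n^2 + n + 1.

Base case: T_1 = 3, and 1^2 + 1 + 1 = 3.
Assume T_j = j^2 + j + 1.
Then T_{j+1} = T_j + (2j + 2) = (j^2 + j + 1) + (2j + 2) = j^2 + 3j + 3,
and (j+1)^2 + (j+1) + 1 = j^2 + 3j + 3.
This completes the inductive step, so T_n = n^2 + n + 1 for all n ≥ 1.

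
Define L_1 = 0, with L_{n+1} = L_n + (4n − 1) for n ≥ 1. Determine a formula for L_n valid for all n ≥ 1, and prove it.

Claim: L_n = 2n^2 − 3n + 1.

Base case: L_1 = 0, and 2·1^2 − 3·1 + 1 = 0.
Assume L_k = 2k^2 − 3k + 1.
Then L_{k+1} = L_k + (4k − 1) = (2k^2 − 3k + 1) + (4k − 1) = 2k^2 + k,
and 2·(k+1)^2 − 3·(k+1) + 1 = 2k^2 + k.
This completes the inductive step, so L_n = 2n^2 − 3n + 1 for all n ≥ 1.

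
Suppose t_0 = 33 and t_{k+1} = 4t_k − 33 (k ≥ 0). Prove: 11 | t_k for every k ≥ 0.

Base case: t_0 = 33 = 11·3, so 11 | t_0.
Assume 11 | t_j, so t_j = 11s for some integer s.
Then t_{j+1} = 4t_j − 33 = 4·(11s) − 33 = 11(4s − 3), so 11 | t_{j+1}.
By induction, 11 | t_k for all k ≥ 0.

11 | t_k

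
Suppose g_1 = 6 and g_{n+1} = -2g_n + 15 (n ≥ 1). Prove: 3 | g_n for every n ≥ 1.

Base case: g_1 = 6 = 3·2, so 3 | g_1.
Assume 3 | g_k, so g_k = 3t for some integer t.
Then g_{k+1} = -2g_k + 15 = -2·(3t) + 15 = 3(-2t + 5), so 3 | g_{k+1}.
So the property holds for k+1, and by induction 3 | g_n for all n ≥ 1.

3 | g_n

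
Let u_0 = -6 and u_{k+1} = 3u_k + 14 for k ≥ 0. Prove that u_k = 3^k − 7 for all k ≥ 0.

Base case: u_0 = -6, and 3^0 − 7 = 1 − 7 = -6.
Assume u_m = 3^m − 7 for some m ≥ 0.
Then u_{m+1} = 3u_m + 14 = 3·(3^m − 7) + 14 = 3^{m+1} − 21 + 14 = 3^{m+1} − 7.
So the formula holds for m+1, and by induction u_k = 3^k − 7 for all k ≥ 0.

u_k = 3^k − 7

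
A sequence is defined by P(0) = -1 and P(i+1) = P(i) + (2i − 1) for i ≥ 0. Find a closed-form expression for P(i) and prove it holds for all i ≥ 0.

Claim: P(i) = i^2 − 2i − 1.

Base case: P(0) = -1, and 0^2 − 2·0 − 1 = -1.
Assume P(r) = r^2 − 2r − 1.
Then P(r+1) = P(r) + (2r − 1) = (r^2 − 2r − 1) + (2r − 1) = r^2 − 2,
and (r+1)^2 − 2·(r+1) − 1 = r^2 − 2.
By induction, P(i) = i^2 − 2i − 1 for all i ≥ 0.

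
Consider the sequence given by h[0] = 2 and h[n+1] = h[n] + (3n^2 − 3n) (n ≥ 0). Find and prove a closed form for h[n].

Claim: h[n] = n^3 − 3n^2 + 2n + 2.

Base case: h[0] = 2, and 0^3 − 3·0^2 + 2·0 + 2 = 2.
Assume h[r] = r^3 − 3r^2 + 2r + 2.
Then h[r+1] = h[r] + (3r^2 − 3r) = (r^3 − 3r^2 + 2r + 2) + (3r^2 − 3r) = r^3 − r + 2,
and (r+1)^3 − 3·(r+1)^2 + 2·(r+1) + 2 = r^3 − r + 2.
Hence h[n] = n^3 − 3n^2 + 2n + 2 for every n ≥ 0, by induction.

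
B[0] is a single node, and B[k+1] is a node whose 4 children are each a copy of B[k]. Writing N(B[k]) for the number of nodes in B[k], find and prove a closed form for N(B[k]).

Claim: N(B[k]) = (4^{k+1} − 1)/3.

Base case: N(B[0]) = 1, and (4^{0+1} − 1)/3 = 1.
Assume N(B[r]) = (4^{r+1} − 1)/3.
Then N(B[r+1]) = 1 + 4N(B[r]) = 1 + 4·(4^{r+1} − 1)/3 = 1 + (4^{r+2} − 4)/3 = (3 + 4^{r+2} − 4)/3 = (4^{r+2} − 1)/3.
By induction, N(B[k]) = (4^{k+1} − 1)/3 for all k ≥ 0.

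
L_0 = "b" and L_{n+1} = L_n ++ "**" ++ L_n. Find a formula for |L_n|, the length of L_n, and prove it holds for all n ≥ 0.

Claim: |L_n| = 3·2^n − 2.

Base case: |L_0| = 1, and 3·2^0 − 2 = 1.
Assume |L_k| = 3·2^k − 2.
Then |L_{k+1}| = |L_k| + 2 + |L_k| = 2|L_k| + 2 = 2(3·2^k − 2) + 2 = 3·2^{k+1} − 4 + 2 = 3·2^{k+1} − 2.
This completes the inductive step, so |L_n| = 3·2^n − 2 for all n ≥ 0.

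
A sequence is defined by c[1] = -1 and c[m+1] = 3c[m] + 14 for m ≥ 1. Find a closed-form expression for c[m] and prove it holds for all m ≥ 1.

Claim: c[m] = 2·3^m − 7.

Base case: c[1] = -1, and 2·3^1 − 7 = 6 − 7 = -1.
Assume c[r] = 2·3^r − 7 for some r ≥ 1.
Then c[r+1] = 3c[r] + 14 = 3·(2·3^r − 7) + 14 = 6·3^r − 21 + 14 = 2·3^{r+1} − 7.
Hence c[m] = 2·3^m − 7 for every m ≥ 1, by induction.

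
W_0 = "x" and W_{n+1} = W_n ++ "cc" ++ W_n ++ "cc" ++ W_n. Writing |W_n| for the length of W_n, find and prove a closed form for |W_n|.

Claim: |W_n| = 3^{n+1} − 2.

Base case: |W_0| = 1, and 3^{0+1} − 2 = 1.
Assume |W_j| = 3^{j+1} − 2.
Then |W_{j+1}| = 3|W_j| + 4 = 3(3^{j+1} − 2) + 4 = 3^{j+2} − 6 + 4 = 3^{j+2} − 2.
By induction, |W_n| = 3^{n+1} − 2 for all n ≥ 0.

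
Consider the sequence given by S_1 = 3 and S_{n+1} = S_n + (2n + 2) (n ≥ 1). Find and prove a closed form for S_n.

Claim: S_n = n^2 + n + 1.

Base case: S_1 = 3, and 1^2 + 1 + 1 = 3.
Assume S_j = j^2 + j + 1.
Then S_{j+1} = S_j + (2j + 2) = (j^2 + j + 1) + (2j + 2) = j^2 + 3j + 3,
and (j+1)^2 + (j+1) + 1 = j^2 + 3j + 3.
By induction, S_n = n^2 + n + 1 for all n ≥ 1.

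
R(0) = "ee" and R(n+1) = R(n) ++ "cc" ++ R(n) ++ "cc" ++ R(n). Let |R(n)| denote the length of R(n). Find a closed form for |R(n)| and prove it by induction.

Claim: |R(n)| = 4·3^n − 2.

Base case: |R(0)| = 2, and 4·3^0 − 2 = 2.
Assume |R(j)| = 4·3^j − 2.
Then |R(j+1)| = 3|R(j)| + 4 = 3(4·3^j − 2) + 4 = 4·3^{j+1} − 6 + 4 = 4·3^{j+1} − 2.
So the formula holds for j+1, and by induction |R(n)| = 4·3^n − 2 for all n ≥ 0.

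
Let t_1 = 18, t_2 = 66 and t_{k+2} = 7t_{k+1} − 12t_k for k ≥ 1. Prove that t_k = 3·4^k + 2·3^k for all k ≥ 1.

Base cases: t_1 = 18 and 3·4^1 + 2·3^1 = 18; t_2 = 66 and 3·4^2 + 2·3^2 = 66.
Assume t_j = 3·4^j + 2·3^j for all 1 ≤ j ≤ m, where m ≥ 2.
Then t_{m+1} = 7t_m − 12t_{m−1} = 7·(3·4^m + 2·3^m) − 12·(3·4^{m−1} + 2·3^{m−1}) = 3·(7·4 − 12)4^{m−1} + 2·(7·3 − 12)3^{m−1} = 48·4^{m−1} + 18·3^{m−1} = 3·4^{m+1} + 2·3^{m+1}.
Hence t_k = 3·4^k + 2·3^k for every k ≥ 1, by strong induction.

t_k = 3·4^k + 2·3^k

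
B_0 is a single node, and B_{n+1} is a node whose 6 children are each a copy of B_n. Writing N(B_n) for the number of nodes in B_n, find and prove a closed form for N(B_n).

Claim: N(B_n) = (6^{n+1} − 1)/5.

Base case: N(B_0) = 1, and (6^{0+1} − 1)/5 = 1.
Assume N(B_m) = (6^{m+1} − 1)/5.
Then N(B_{m+1}) = 1 + 6N(B_m) = 1 + 6·(6^{m+1} − 1)/5 = 1 + (6^{m+2} − 6)/5 = (5 + 6^{m+2} − 6)/5 = (6^{m+2} − 1)/5.
By induction, N(B_n) = (6^{n+1} − 1)/5 for all n ≥ 0.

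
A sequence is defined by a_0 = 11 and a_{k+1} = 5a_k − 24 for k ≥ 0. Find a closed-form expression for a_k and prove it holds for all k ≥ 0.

Claim: a_k = 5^{k+1} + 6.

Base case: a_0 = 11, and 5^{0+1} + 6 = 5 + 6 = 11.
Assume a_r = 5^{r+1} + 6 for some r ≥ 0.
Then a_{r+1} = 5a_r − 24 = 5·(5^{r+1} + 6) − 24 = 5^{r+2} + 30 − 24 = 5^{r+2} + 6.
This completes the inductive step, so a_k = 5^{k+1} + 6 for all k ≥ 0.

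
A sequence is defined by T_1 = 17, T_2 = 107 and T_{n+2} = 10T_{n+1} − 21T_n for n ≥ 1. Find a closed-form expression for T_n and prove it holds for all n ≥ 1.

Claim: T_n = 3^n + 2·7^n.

Base cases: T_1 = 17 and 3^1 + 2·7^1 = 17; T_2 = 107 and 3^2 + 2·7^2 = 107.
Assume T_j = 3^j + 2·7^j for all 1 ≤ j ≤ k, where k ≥ 2.
Then T_{k+1} = 10T_k − 21T_{k−1} = 10·(3^k + 2·7^k) − 21·(3^{k−1} + 2·7^{k−1}) = (10·3 − 21)3^{k−1} + 2·(10·7 − 21)7^{k−1} = 9·3^{k−1} + 98·7^{k−1} = 3^{k+1} + 2·7^{k+1}.
Hence T_n = 3^n + 2·7^n for every n ≥ 1, by strong induction.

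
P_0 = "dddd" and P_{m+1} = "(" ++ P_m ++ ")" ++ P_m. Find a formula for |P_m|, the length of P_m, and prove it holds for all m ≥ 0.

Claim: |P_m| = 6·2^m − 2.

Base case: |P_0| = 4, and 6·2^0 − 2 = 4.
Assume |P_k| = 6·2^k − 2.
Then |P_{k+1}| = 1 + |P_k| + 1 + |P_k| = 2|P_k| + 2 = 2(6·2^k − 2) + 2 = 6·2^{k+1} − 4 + 2 = 6·2^{k+1} − 2.
Hence |P_m| = 6·2^m − 2 for every m ≥ 0, by induction.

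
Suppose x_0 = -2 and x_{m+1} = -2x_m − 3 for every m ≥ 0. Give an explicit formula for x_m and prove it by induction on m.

Claim: x_m = -(-2)^m − 1.

Base case: x_0 = -2, and -(-2)^0 − 1 = -1 − 1 = -2.
Assume x_k = -(-2)^k − 1 for some k ≥ 0.
Then x_{k+1} = -2x_k − 3 = -2·(-(-2)^k − 1) − 3 = 2·(-2)^k + 2 − 3 = -(-2)^{k+1} − 1.
This completes the inductive step, so x_m = -(-2)^m − 1 for all m ≥ 0.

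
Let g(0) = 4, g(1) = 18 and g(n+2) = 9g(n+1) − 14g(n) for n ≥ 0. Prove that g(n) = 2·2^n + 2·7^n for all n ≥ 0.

Base cases: g(0) = 4 and 2·2^0 + 2·7^0 = 4; g(1) = 18 and 2·2^1 + 2·7^1 = 18.
Assume g(i) = 2·2^i + 2·7^i for all 0 ≤ i ≤ j, where j ≥ 1.
Then g(j+1) = 9g(j) − 14g(j−1) = 9·(2·2^j + 2·7^j) − 14·(2·2^{j−1} + 2·7^{j−1}) = 2·(9·2 − 14)2^{j−1} + 2·(9·7 − 14)7^{j−1} = 8·2^{j−1} + 98·7^{j−1} = 2·2^{j+1} + 2·7^{j+1}.
So the formula holds for j+1, and by strong induction g(n) = 2·2^n + 2·7^n for all n ≥ 0.

g(n) = 2·2^n + 2·7^n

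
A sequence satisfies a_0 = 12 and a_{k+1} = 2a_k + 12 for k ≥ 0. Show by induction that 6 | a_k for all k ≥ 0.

Base case: a_0 = 12 = 6·2, so 6 | a_0.
Assume 6 | a_j, so a_j = 6t for some integer t.
Then a_{j+1} = 2a_j + 12 = 2·(6t) + 12 = 6(2t + 2), so 6 | a_{j+1}.
This completes the inductive step, so 6 | a_k for all k ≥ 0.

6 | a_k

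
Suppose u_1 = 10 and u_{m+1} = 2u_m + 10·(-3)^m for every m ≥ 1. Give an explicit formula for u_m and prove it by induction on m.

Claim: u_m = 2·2^m − 2·(-3)^m.

Base case: u_1 = 10, and 2·2^1 − 2·(-3)^1 = 4 + 6 = 10.
Assume u_j = 2·2^j − 2·(-3)^j for some j ≥ 1.
Then u_{j+1} = 2u_j + 10·(-3)^j = 2·(2·2^j − 2·(-3)^j) + 10·(-3)^j = 2·2^{j+1} − 4·(-3)^j + 10·(-3)^j = 2·2^{j+1} + 6·(-3)^j = 2·2^{j+1} − 2·(-3)^{j+1}.
By induction, u_m = 2·2^m − 2·(-3)^m for all m ≥ 1.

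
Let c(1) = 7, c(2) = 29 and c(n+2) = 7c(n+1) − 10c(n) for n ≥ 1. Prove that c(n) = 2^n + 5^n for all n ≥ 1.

Base cases: c(1) = 7 and 2^1 + 5^1 = 7; c(2) = 29 and 2^2 + 5^2 = 29.
Assume c(j) = 2^j + 5^j for all 1 ≤ j ≤ m, where m ≥ 2.
Then c(m+1) = 7c(m) − 10c(m−1) = 7·(2^m + 5^m) − 10·(2^{m−1} + 5^{m−1}) = (7·2 − 10)2^{m−1} + (7·5 − 10)5^{m−1} = 4·2^{m−1} + 25·5^{m−1} = 2^{m+1} + 5^{m+1}.
By strong induction, c(n) = 2^n + 5^n for all n ≥ 1.

c(n) = 2^n + 5^n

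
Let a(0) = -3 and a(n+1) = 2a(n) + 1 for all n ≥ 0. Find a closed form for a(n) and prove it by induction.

Claim: a(n) = -2^{n+1} − 1.

Base case: a(0) = -3, and -2^{0+1} − 1 = -2 − 1 = -3.
Assume a(j) = -2^{j+1} − 1 for some j ≥ 0.
Then a(j+1) = 2a(j) + 1 = 2·(-2^{j+1} − 1) + 1 = -2^{j+2} − 2 + 1 = -2^{j+2} − 1.
By induction, a(n) = -2^{n+1} − 1 for all n ≥ 0.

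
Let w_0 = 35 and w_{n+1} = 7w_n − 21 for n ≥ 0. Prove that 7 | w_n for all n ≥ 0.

Base case: w_0 = 35 = 7·5, so 7 | w_0.
Assume 7 | w_j, so w_j = 7t for some integer t.
Then w_{j+1} = 7w_j − 21 = 7·(7t) − 21 = 7(7t − 3), so 7 | w_{j+1}.
So the property holds for j+1, and by induction 7 | w_n for all n ≥ 0.

7 | w_n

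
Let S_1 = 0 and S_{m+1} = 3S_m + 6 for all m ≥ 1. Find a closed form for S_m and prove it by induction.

Claim: S_m = 3^m − 3.

Base case: S_1 = 0, and 3^1 − 3 = 3 − 3 = 0.
Assume S_r = 3^r − 3 for some r ≥ 1.
Then S_{r+1} = 3S_r + 6 = 3·(3^r − 3) + 6 = 3^{r+1} − 9 + 6 = 3^{r+1} − 3.
So the formula holds for r+1, and by induction S_m = 3^m − 3 for all m ≥ 1.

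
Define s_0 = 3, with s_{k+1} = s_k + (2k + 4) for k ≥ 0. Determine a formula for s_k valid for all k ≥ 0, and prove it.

Claim: s_k = k^2 + 3k + 3.

Base case: s_0 = 3, and 0^2 + 3·0 + 3 = 3.
Assume s_j = j^2 + 3j + 3.
Then s_{j+1} = s_j + (2j + 4) = (j^2 + 3j + 3) + (2j + 4) = j^2 + 5j + 7,
and (j+1)^2 + 3·(j+1) + 3 = j^2 + 5j + 7.
By induction, s_k = k^2 + 3k + 3 for all k ≥ 0.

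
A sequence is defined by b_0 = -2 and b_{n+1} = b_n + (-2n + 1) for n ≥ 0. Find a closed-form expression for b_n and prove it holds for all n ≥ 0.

Claim: b_n = -n^2 + 2n − 2.

Base case: b_0 = -2, and -0^2 + 2·0 − 2 = -2.
Assume b_m = -m^2 + 2m − 2.
Then b_{m+1} = b_m + (-2m + 1) = (-m^2 + 2m − 2) + (-2m + 1) = -m^2 − 1,
and -(m+1)^2 + 2·(m+1) − 2 = -m^2 − 1.
By induction, b_n = -n^2 + 2n − 2 for all n ≥ 0.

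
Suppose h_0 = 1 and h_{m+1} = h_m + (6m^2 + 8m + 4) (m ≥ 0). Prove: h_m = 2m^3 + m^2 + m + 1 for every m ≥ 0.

Base case: h_0 = 1, and 2·0^3 + 0^2 + 0 + 1 = 1.
Assume h_r = 2r^3 + r^2 + r + 1.
Then h_{r+1} = h_r + (6r^2 + 8r + 4) = (2r^3 + r^2 + r + 1) + (6r^2 + 8r + 4) = 2r^3 + 7r^2 + 9r + 5,
and 2·(r+1)^3 + (r+1)^2 + (r+1) + 1 = 2r^3 + 7r^2 + 9r + 5.
This completes the inductive step, so h_m = 2m^3 + m^2 + m + 1 for all m ≥ 0.

h_m = 2m^3 + m^2 + m + 1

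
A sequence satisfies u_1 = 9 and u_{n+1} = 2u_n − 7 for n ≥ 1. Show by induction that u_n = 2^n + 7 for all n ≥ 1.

Base case: u_1 = 9, and 2^1 + 7 = 2 + 7 = 9.
Assume u_r = 2^r + 7 for some r ≥ 1.
Then u_{r+1} = 2u_r − 7 = 2·(2^r + 7) − 7 = 2^{r+1} + 14 − 7 = 2^{r+1} + 7.
Hence u_n = 2^n + 7 for every n ≥ 1, by induction.

u_n = 2^n + 7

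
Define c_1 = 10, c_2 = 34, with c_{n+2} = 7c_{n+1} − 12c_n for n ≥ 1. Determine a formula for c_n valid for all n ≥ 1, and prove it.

Claim: c_n = 2·3^n + 4^n.

Base cases: c_1 = 10 and 2·3^1 + 4^1 = 10; c_2 = 34 and 2·3^2 + 4^2 = 34.
Assume c_j = 2·3^j + 4^j for all 1 ≤ j ≤ r, where r ≥ 2.
Then c_{r+1} = 7c_r − 12c_{r−1} = 7·(2·3^r + 4^r) − 12·(2·3^{r−1} + 4^{r−1}) = 2·(7·3 − 12)3^{r−1} + (7·4 − 12)4^{r−1} = 18·3^{r−1} + 16·4^{r−1} = 2·3^{r+1} + 4^{r+1}.
So the formula holds for r+1, and by strong induction c_n = 2·3^n + 4^n for all n ≥ 1.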